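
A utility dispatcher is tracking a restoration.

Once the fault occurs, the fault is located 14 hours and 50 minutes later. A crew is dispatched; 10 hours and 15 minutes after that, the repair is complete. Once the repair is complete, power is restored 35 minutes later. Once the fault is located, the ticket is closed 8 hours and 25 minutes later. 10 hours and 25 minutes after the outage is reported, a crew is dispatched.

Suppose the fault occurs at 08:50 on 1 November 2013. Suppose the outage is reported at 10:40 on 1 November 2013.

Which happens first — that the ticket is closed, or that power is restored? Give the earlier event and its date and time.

Power is restored — 07:55 on 2 November 2013

The fault occurs: 08:50 Nov 1, 2013.
The fault is located: 08:50 Nov 1, 2013 + 14h50m = 23:40 Nov 1, 2013.
The ticket is closed: 23:40 Nov 1, 2013 + 8h25m = 08:05 Nov 2, 2013.
The outage is reported: 10:40 Nov 1, 2013.
A crew is dispatched: 10:40 Nov 1, 2013 + 10h25m = 21:05 Nov 1, 2013.
The repair is complete: 21:05 Nov 1, 2013 + 10h15m = 07:20 Nov 2, 2013.
Power is restored: 07:20 Nov 2, 2013 + 35m = 07:55 Nov 2, 2013.
Comparing: the ticket is closed at 08:05 Nov 2, 2013 vs power is restored at 07:55 Nov 2, 2013. Earlier: power is restored.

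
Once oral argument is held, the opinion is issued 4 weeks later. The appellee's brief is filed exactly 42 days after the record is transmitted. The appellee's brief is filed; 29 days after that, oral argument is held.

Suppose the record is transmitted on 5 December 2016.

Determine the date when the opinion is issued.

The record is transmitted: Dec 5, 2016.
The appellee's brief is filed: Dec 5, 2016 + 42 days = Jan 16, 2017.
Oral argument is held: Jan 16, 2017 + 29 days = Feb 14, 2017.
The opinion is issued: Feb 14, 2017 + 4 weeks = Mar 14, 2017.

14 March 2017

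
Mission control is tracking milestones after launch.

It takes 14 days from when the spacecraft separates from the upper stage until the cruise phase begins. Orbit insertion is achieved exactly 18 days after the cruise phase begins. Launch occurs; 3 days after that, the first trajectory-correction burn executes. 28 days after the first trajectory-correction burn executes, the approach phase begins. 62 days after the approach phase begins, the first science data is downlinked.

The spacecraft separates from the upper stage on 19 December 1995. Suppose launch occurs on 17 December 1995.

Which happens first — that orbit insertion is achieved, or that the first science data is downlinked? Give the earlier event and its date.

The spacecraft separates from the upper stage: Dec 19, 1995.
The cruise phase begins: Dec 19, 1995 + 14 days = Jan 2, 1996.
Orbit insertion is achieved: Jan 2, 1996 + 18 days = Jan 20, 1996.
Launch occurs: Dec 17, 1995.
The first trajectory-correction burn executes: Dec 17, 1995 + 3 days = Dec 20, 1995.
The approach phase begins: Dec 20, 1995 + 28 days = Jan 17, 1996.
The first science data is downlinked: Jan 17, 1996 + 62 days = Mar 19, 1996.
Comparing: orbit insertion is achieved on Jan 20, 1996 vs the first science data is downlinked on Mar 19, 1996. Earlier: orbit insertion is achieved.

Orbit insertion is achieved — 20 January 1996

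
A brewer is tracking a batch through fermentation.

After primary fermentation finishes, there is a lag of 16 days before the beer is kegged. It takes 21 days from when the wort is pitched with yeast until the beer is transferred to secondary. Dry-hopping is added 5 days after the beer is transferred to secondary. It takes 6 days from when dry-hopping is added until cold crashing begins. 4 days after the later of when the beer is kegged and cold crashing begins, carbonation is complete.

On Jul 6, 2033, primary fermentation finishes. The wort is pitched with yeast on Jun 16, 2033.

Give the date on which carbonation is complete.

Jul 26, 2033

Primary fermentation finishes: Jul 6, 2033.
The beer is kegged: Jul 6, 2033 + 16 days = Jul 22, 2033.
The wort is pitched with yeast: Jun 16, 2033.
The beer is transferred to secondary: Jun 16, 2033 + 21 days = Jul 7, 2033.
Dry-hopping is added: Jul 7, 2033 + 5 days = Jul 12, 2033.
Cold crashing begins: Jul 12, 2033 + 6 days = Jul 18, 2033.
Both prerequisites met — the beer is kegged (Jul 22, 2033), cold crashing begins (Jul 18, 2033); the later is Jul 22, 2033.
Carbonation is complete: Jul 22, 2033 + 4 days = Jul 26, 2033.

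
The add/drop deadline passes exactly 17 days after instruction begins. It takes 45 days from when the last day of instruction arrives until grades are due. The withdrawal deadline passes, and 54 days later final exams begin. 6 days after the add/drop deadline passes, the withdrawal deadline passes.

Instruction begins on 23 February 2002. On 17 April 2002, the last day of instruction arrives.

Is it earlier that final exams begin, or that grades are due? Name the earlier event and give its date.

Instruction begins: Feb 23, 2002.
The add/drop deadline passes: Feb 23, 2002 + 17 days = Mar 12, 2002.
The withdrawal deadline passes: Mar 12, 2002 + 6 days = Mar 18, 2002.
Final exams begin: Mar 18, 2002 + 54 days = May 11, 2002.
The last day of instruction arrives: Apr 17, 2002.
Grades are due: Apr 17, 2002 + 45 days = Jun 1, 2002.
Comparing: final exams begin on May 11, 2002 vs grades are due on Jun 1, 2002. Earlier: final exams begin.

Final exams begin — 11 May 2002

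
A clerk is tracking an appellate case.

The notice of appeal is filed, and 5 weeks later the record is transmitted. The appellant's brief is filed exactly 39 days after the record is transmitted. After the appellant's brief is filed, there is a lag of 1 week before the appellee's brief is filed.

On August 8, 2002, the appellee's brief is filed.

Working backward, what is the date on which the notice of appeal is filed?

May 19, 2002

The appellee's brief is filed: Aug 8, 2002.
The appellant's brief is filed: Aug 8, 2002 − 1 week = Aug 1, 2002.
The record is transmitted: Aug 1, 2002 − 39 days = Jun 23, 2002.
The notice of appeal is filed: Jun 23, 2002 − 5 weeks = May 19, 2002.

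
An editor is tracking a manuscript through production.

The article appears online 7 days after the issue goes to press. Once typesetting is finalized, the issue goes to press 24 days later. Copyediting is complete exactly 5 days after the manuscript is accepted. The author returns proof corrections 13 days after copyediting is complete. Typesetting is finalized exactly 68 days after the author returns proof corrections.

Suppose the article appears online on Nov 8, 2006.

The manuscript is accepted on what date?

The article appears online: Nov 8, 2006.
The issue goes to press: Nov 8, 2006 − 7 days = Nov 1, 2006.
Typesetting is finalized: Nov 1, 2006 − 24 days = Oct 8, 2006.
The author returns proof corrections: Oct 8, 2006 − 68 days = Aug 1, 2006.
Copyediting is complete: Aug 1, 2006 − 13 days = Jul 19, 2006.
The manuscript is accepted: Jul 19, 2006 − 5 days = Jul 14, 2006.

Jul 14, 2006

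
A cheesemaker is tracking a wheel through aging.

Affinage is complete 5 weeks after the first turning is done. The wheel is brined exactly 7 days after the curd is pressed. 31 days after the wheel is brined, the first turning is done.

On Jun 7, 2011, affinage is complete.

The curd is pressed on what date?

Affinage is complete: Jun 7, 2011.
The first turning is done: Jun 7, 2011 − 5 weeks = May 3, 2011.
The wheel is brined: May 3, 2011 − 31 days = Apr 2, 2011.
The curd is pressed: Apr 2, 2011 − 7 days = Mar 26, 2011.

Mar 26, 2011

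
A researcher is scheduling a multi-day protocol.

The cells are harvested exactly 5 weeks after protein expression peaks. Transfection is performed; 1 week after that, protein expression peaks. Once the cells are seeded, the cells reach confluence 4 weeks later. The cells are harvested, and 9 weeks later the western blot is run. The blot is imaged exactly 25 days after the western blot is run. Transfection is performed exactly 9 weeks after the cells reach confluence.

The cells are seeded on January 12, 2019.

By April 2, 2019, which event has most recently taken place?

The cells reach confluence

The cells are seeded: Jan 12, 2019.
The cells reach confluence: Jan 12, 2019 + 4 weeks = Feb 9, 2019.
Transfection is performed: Feb 9, 2019 + 9 weeks = Apr 13, 2019.
Protein expression peaks: Apr 13, 2019 + 1 week = Apr 20, 2019.
The cells are harvested: Apr 20, 2019 + 5 weeks = May 25, 2019.
The western blot is run: May 25, 2019 + 9 weeks = Jul 27, 2019.
The blot is imaged: Jul 27, 2019 + 25 days = Aug 21, 2019.
Apr 2, 2019 falls between when the cells reach confluence (Feb 9, 2019) and when transfection is performed (Apr 13, 2019).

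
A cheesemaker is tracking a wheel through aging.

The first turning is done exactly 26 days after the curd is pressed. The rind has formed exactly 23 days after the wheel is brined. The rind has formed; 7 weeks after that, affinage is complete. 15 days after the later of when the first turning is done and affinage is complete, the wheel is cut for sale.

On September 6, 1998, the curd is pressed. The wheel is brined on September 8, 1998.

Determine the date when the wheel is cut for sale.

The curd is pressed: Sep 6, 1998.
The first turning is done: Sep 6, 1998 + 26 days = Oct 2, 1998.
The wheel is brined: Sep 8, 1998.
The rind has formed: Sep 8, 1998 + 23 days = Oct 1, 1998.
Affinage is complete: Oct 1, 1998 + 7 weeks = Nov 19, 1998.
Both prerequisites met — the first turning is done (Oct 2, 1998), affinage is complete (Nov 19, 1998); the later is Nov 19, 1998.
The wheel is cut for sale: Nov 19, 1998 + 15 days = Dec 4, 1998.

December 4, 1998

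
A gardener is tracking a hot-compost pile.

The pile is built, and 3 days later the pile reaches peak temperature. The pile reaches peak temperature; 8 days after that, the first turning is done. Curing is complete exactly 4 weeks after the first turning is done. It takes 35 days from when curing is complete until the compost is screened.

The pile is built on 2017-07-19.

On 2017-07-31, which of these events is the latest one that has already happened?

The pile is built: Jul 19, 2017.
The pile reaches peak temperature: Jul 19, 2017 + 3 days = Jul 22, 2017.
The first turning is done: Jul 22, 2017 + 8 days = Jul 30, 2017.
Curing is complete: Jul 30, 2017 + 4 weeks = Aug 27, 2017.
The compost is screened: Aug 27, 2017 + 35 days = Oct 1, 2017.
Jul 31, 2017 falls between when the first turning is done (Jul 30, 2017) and when curing is complete (Aug 27, 2017).

The first turning is done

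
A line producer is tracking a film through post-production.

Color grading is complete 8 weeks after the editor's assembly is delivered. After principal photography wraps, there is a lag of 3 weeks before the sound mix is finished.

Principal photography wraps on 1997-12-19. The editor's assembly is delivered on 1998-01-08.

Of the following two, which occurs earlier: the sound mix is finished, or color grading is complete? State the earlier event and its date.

The sound mix is finished — 1998-01-09

Principal photography wraps: Dec 19, 1997.
The sound mix is finished: Dec 19, 1997 + 3 weeks = Jan 9, 1998.
The editor's assembly is delivered: Jan 8, 1998.
Color grading is complete: Jan 8, 1998 + 8 weeks = Mar 5, 1998.
Comparing: the sound mix is finished on Jan 9, 1998 vs color grading is complete on Mar 5, 1998. Earlier: the sound mix is finished.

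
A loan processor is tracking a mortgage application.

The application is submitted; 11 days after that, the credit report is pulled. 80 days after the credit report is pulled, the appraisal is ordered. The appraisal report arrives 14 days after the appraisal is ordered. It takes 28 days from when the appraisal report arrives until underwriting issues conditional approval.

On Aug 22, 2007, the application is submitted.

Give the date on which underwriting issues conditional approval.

Jan 2, 2008

The application is submitted: Aug 22, 2007.
The credit report is pulled: Aug 22, 2007 + 11 days = Sep 2, 2007.
The appraisal is ordered: Sep 2, 2007 + 80 days = Nov 21, 2007.
The appraisal report arrives: Nov 21, 2007 + 14 days = Dec 5, 2007.
Underwriting issues conditional approval: Dec 5, 2007 + 28 days = Jan 2, 2008.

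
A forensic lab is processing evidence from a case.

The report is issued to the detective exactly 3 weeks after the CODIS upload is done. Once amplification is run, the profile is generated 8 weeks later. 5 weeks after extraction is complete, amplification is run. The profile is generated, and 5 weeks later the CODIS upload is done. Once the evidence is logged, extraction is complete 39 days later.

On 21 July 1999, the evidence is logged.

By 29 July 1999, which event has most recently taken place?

The evidence is logged

The evidence is logged: Jul 21, 1999.
Extraction is complete: Jul 21, 1999 + 39 days = Aug 29, 1999.
Amplification is run: Aug 29, 1999 + 5 weeks = Oct 3, 1999.
The profile is generated: Oct 3, 1999 + 8 weeks = Nov 28, 1999.
The CODIS upload is done: Nov 28, 1999 + 5 weeks = Jan 2, 2000.
The report is issued to the detective: Jan 2, 2000 + 3 weeks = Jan 23, 2000.
Jul 29, 1999 falls between when the evidence is logged (Jul 21, 1999) and when extraction is complete (Aug 29, 1999).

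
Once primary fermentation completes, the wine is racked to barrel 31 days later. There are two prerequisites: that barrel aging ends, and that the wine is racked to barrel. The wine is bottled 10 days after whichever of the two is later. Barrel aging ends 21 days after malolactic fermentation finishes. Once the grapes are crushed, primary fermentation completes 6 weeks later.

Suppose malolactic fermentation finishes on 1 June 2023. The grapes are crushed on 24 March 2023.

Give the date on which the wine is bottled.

2 July 2023

Malolactic fermentation finishes: Jun 1, 2023.
Barrel aging ends: Jun 1, 2023 + 21 days = Jun 22, 2023.
The grapes are crushed: Mar 24, 2023.
Primary fermentation completes: Mar 24, 2023 + 6 weeks = May 5, 2023.
The wine is racked to barrel: May 5, 2023 + 31 days = Jun 5, 2023.
Both prerequisites met — barrel aging ends (Jun 22, 2023), the wine is racked to barrel (Jun 5, 2023); the later is Jun 22, 2023.
The wine is bottled: Jun 22, 2023 + 10 days = Jul 2, 2023.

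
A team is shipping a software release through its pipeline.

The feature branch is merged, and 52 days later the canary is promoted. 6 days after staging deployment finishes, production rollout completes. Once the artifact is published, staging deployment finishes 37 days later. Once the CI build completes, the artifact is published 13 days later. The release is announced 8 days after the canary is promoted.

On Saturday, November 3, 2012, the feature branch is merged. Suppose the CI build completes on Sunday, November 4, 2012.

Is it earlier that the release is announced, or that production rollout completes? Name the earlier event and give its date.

Production rollout completes — Sunday, December 30, 2012

The feature branch is merged: Nov 3, 2012.
The canary is promoted: Nov 3, 2012 + 52 days = Dec 25, 2012.
The release is announced: Dec 25, 2012 + 8 days = Jan 2, 2013.
The CI build completes: Nov 4, 2012.
The artifact is published: Nov 4, 2012 + 13 days = Nov 17, 2012.
Staging deployment finishes: Nov 17, 2012 + 37 days = Dec 24, 2012.
Production rollout completes: Dec 24, 2012 + 6 days = Dec 30, 2012.
Comparing: the release is announced on Jan 2, 2013 vs production rollout completes on Dec 30, 2012. Earlier: production rollout completes.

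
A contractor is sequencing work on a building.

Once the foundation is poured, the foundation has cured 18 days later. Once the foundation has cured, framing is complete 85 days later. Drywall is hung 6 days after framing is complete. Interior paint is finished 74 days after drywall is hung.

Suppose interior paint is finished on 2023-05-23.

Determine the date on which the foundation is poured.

Interior paint is finished: May 23, 2023.
Drywall is hung: May 23, 2023 − 74 days = Mar 10, 2023.
Framing is complete: Mar 10, 2023 − 6 days = Mar 4, 2023.
The foundation has cured: Mar 4, 2023 − 85 days = Dec 9, 2022.
The foundation is poured: Dec 9, 2022 − 18 days = Nov 21, 2022.

2022-11-21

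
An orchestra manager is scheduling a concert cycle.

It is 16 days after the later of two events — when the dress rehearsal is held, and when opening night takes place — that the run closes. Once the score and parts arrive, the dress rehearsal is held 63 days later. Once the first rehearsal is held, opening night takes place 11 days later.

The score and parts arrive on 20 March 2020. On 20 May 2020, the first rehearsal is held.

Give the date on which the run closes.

16 June 2020

The score and parts arrive: Mar 20, 2020.
The dress rehearsal is held: Mar 20, 2020 + 63 days = May 22, 2020.
The first rehearsal is held: May 20, 2020.
Opening night takes place: May 20, 2020 + 11 days = May 31, 2020.
Both prerequisites met — the dress rehearsal is held (May 22, 2020), opening night takes place (May 31, 2020); the later is May 31, 2020.
The run closes: May 31, 2020 + 16 days = Jun 16, 2020.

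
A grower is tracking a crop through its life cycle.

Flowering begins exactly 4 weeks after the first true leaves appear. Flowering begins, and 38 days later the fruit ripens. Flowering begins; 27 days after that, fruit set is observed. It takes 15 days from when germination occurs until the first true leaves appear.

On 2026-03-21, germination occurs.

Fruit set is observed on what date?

Germination occurs: Mar 21, 2026.
The first true leaves appear: Mar 21, 2026 + 15 days = Apr 5, 2026.
Flowering begins: Apr 5, 2026 + 4 weeks = May 3, 2026.
Fruit set is observed: May 3, 2026 + 27 days = May 30, 2026.

2026-05-30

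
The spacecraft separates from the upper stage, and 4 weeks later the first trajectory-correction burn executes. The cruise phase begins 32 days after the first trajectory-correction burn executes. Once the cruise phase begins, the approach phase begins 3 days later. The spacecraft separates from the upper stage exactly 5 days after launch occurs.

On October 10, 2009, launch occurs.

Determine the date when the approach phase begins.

December 17, 2009

Launch occurs: Oct 10, 2009.
The spacecraft separates from the upper stage: Oct 10, 2009 + 5 days = Oct 15, 2009.
The first trajectory-correction burn executes: Oct 15, 2009 + 4 weeks = Nov 12, 2009.
The cruise phase begins: Nov 12, 2009 + 32 days = Dec 14, 2009.
The approach phase begins: Dec 14, 2009 + 3 days = Dec 17, 2009.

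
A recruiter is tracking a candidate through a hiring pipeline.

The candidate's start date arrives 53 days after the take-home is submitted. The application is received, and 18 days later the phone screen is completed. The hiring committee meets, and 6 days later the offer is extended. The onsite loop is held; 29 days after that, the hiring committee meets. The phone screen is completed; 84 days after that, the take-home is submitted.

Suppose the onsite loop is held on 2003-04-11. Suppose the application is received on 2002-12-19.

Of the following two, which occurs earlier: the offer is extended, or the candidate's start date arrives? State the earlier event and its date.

The onsite loop is held: Apr 11, 2003.
The hiring committee meets: Apr 11, 2003 + 29 days = May 10, 2003.
The offer is extended: May 10, 2003 + 6 days = May 16, 2003.
The application is received: Dec 19, 2002.
The phone screen is completed: Dec 19, 2002 + 18 days = Jan 6, 2003.
The take-home is submitted: Jan 6, 2003 + 84 days = Mar 31, 2003.
The candidate's start date arrives: Mar 31, 2003 + 53 days = May 23, 2003.
Comparing: the offer is extended on May 16, 2003 vs the candidate's start date arrives on May 23, 2003. Earlier: the offer is extended.

The offer is extended — 2003-05-16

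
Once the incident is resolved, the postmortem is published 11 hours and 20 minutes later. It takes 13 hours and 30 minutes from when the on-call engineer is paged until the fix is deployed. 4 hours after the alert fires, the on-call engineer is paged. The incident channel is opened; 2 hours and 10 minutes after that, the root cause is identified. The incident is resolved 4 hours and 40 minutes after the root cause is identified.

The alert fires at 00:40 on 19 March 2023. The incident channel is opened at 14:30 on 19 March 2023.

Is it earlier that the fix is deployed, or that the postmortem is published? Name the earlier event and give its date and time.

The fix is deployed — 18:10 on 19 March 2023

The alert fires: 00:40 Mar 19, 2023.
The on-call engineer is paged: 00:40 Mar 19, 2023 + 4h = 04:40 Mar 19, 2023.
The fix is deployed: 04:40 Mar 19, 2023 + 13h30m = 18:10 Mar 19, 2023.
The incident channel is opened: 14:30 Mar 19, 2023.
The root cause is identified: 14:30 Mar 19, 2023 + 2h10m = 16:40 Mar 19, 2023.
The incident is resolved: 16:40 Mar 19, 2023 + 4h40m = 21:20 Mar 19, 2023.
The postmortem is published: 21:20 Mar 19, 2023 + 11h20m = 08:40 Mar 20, 2023.
Comparing: the fix is deployed at 18:10 Mar 19, 2023 vs the postmortem is published at 08:40 Mar 20, 2023. Earlier: the fix is deployed.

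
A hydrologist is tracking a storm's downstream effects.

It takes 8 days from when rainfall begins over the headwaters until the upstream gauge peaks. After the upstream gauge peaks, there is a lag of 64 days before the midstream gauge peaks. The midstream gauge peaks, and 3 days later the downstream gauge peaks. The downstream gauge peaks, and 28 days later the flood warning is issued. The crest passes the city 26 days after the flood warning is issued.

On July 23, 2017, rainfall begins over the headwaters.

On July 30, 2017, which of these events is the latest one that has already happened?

Rainfall begins over the headwaters: Jul 23, 2017.
The upstream gauge peaks: Jul 23, 2017 + 8 days = Jul 31, 2017.
The midstream gauge peaks: Jul 31, 2017 + 64 days = Oct 3, 2017.
The downstream gauge peaks: Oct 3, 2017 + 3 days = Oct 6, 2017.
The flood warning is issued: Oct 6, 2017 + 28 days = Nov 3, 2017.
The crest passes the city: Nov 3, 2017 + 26 days = Nov 29, 2017.
Jul 30, 2017 falls between when rainfall begins over the headwaters (Jul 23, 2017) and when the upstream gauge peaks (Jul 31, 2017).

Rainfall begins over the headwaters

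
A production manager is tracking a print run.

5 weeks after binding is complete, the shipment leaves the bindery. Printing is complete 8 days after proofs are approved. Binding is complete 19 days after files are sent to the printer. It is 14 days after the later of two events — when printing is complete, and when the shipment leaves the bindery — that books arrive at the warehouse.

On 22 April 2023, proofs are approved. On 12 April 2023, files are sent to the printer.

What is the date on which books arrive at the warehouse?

19 June 2023

Proofs are approved: Apr 22, 2023.
Printing is complete: Apr 22, 2023 + 8 days = Apr 30, 2023.
Files are sent to the printer: Apr 12, 2023.
Binding is complete: Apr 12, 2023 + 19 days = May 1, 2023.
The shipment leaves the bindery: May 1, 2023 + 5 weeks = Jun 5, 2023.
Both prerequisites met — printing is complete (Apr 30, 2023), the shipment leaves the bindery (Jun 5, 2023); the later is Jun 5, 2023.
Books arrive at the warehouse: Jun 5, 2023 + 14 days = Jun 19, 2023.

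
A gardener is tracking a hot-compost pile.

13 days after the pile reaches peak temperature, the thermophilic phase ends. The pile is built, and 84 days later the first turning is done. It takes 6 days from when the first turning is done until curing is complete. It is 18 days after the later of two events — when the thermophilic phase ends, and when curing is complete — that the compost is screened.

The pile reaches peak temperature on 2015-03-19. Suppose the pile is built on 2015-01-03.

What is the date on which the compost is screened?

2015-04-21

The pile reaches peak temperature: Mar 19, 2015.
The thermophilic phase ends: Mar 19, 2015 + 13 days = Apr 1, 2015.
The pile is built: Jan 3, 2015.
The first turning is done: Jan 3, 2015 + 84 days = Mar 28, 2015.
Curing is complete: Mar 28, 2015 + 6 days = Apr 3, 2015.
Both prerequisites met — the thermophilic phase ends (Apr 1, 2015), curing is complete (Apr 3, 2015); the later is Apr 3, 2015.
The compost is screened: Apr 3, 2015 + 18 days = Apr 21, 2015.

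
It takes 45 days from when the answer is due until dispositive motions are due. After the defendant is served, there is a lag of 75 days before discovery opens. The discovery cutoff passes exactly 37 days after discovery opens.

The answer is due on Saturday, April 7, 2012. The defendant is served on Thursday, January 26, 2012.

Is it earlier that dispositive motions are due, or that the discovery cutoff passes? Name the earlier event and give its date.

The discovery cutoff passes — Thursday, May 17, 2012

The answer is due: Apr 7, 2012.
Dispositive motions are due: Apr 7, 2012 + 45 days = May 22, 2012.
The defendant is served: Jan 26, 2012.
Discovery opens: Jan 26, 2012 + 75 days = Apr 10, 2012.
The discovery cutoff passes: Apr 10, 2012 + 37 days = May 17, 2012.
Comparing: dispositive motions are due on May 22, 2012 vs the discovery cutoff passes on May 17, 2012. Earlier: the discovery cutoff passes.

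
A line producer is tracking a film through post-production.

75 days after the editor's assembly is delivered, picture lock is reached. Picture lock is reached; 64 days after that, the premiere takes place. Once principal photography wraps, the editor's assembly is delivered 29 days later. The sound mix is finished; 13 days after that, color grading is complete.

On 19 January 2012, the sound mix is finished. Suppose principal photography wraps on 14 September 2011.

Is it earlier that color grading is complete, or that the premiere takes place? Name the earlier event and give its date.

Color grading is complete — 1 February 2012

The sound mix is finished: Jan 19, 2012.
Color grading is complete: Jan 19, 2012 + 13 days = Feb 1, 2012.
Principal photography wraps: Sep 14, 2011.
The editor's assembly is delivered: Sep 14, 2011 + 29 days = Oct 13, 2011.
Picture lock is reached: Oct 13, 2011 + 75 days = Dec 27, 2011.
The premiere takes place: Dec 27, 2011 + 64 days = Feb 29, 2012.
Comparing: color grading is complete on Feb 1, 2012 vs the premiere takes place on Feb 29, 2012. Earlier: color grading is complete.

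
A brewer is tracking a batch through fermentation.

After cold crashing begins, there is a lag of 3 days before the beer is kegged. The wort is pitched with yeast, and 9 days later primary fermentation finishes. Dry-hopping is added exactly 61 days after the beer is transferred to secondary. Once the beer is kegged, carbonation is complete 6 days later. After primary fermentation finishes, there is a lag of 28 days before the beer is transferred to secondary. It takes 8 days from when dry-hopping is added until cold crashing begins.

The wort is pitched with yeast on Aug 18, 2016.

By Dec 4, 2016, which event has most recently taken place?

Cold crashing begins

The wort is pitched with yeast: Aug 18, 2016.
Primary fermentation finishes: Aug 18, 2016 + 9 days = Aug 27, 2016.
The beer is transferred to secondary: Aug 27, 2016 + 28 days = Sep 24, 2016.
Dry-hopping is added: Sep 24, 2016 + 61 days = Nov 24, 2016.
Cold crashing begins: Nov 24, 2016 + 8 days = Dec 2, 2016.
The beer is kegged: Dec 2, 2016 + 3 days = Dec 5, 2016.
Carbonation is complete: Dec 5, 2016 + 6 days = Dec 11, 2016.
Dec 4, 2016 falls between when cold crashing begins (Dec 2, 2016) and when the beer is kegged (Dec 5, 2016).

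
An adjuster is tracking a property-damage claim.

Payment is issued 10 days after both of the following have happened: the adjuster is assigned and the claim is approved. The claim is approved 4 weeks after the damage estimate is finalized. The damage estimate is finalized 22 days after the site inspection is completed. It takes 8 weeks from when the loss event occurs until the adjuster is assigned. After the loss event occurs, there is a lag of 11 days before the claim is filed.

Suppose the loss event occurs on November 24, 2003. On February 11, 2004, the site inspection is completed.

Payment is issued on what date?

The loss event occurs: Nov 24, 2003.
The adjuster is assigned: Nov 24, 2003 + 8 weeks = Jan 19, 2004.
The site inspection is completed: Feb 11, 2004.
The damage estimate is finalized: Feb 11, 2004 + 22 days = Mar 4, 2004.
The claim is approved: Mar 4, 2004 + 4 weeks = Apr 1, 2004.
Both prerequisites met — the adjuster is assigned (Jan 19, 2004), the claim is approved (Apr 1, 2004); the later is Apr 1, 2004.
Payment is issued: Apr 1, 2004 + 10 days = Apr 11, 2004.

April 11, 2004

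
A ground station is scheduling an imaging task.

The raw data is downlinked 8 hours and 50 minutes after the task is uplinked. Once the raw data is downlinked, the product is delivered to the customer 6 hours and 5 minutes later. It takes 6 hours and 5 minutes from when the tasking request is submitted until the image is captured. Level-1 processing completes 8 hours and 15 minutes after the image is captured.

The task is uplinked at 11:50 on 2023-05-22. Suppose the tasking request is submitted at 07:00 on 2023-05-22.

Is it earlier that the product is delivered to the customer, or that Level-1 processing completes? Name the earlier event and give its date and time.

The task is uplinked: 11:50 May 22, 2023.
The raw data is downlinked: 11:50 May 22, 2023 + 8h50m = 20:40 May 22, 2023.
The product is delivered to the customer: 20:40 May 22, 2023 + 6h05m = 02:45 May 23, 2023.
The tasking request is submitted: 07:00 May 22, 2023.
The image is captured: 07:00 May 22, 2023 + 6h05m = 13:05 May 22, 2023.
Level-1 processing completes: 13:05 May 22, 2023 + 8h15m = 21:20 May 22, 2023.
Comparing: the product is delivered to the customer at 02:45 May 23, 2023 vs Level-1 processing completes at 21:20 May 22, 2023. Earlier: Level-1 processing completes.

Level-1 processing completes — 21:20 on 2023-05-22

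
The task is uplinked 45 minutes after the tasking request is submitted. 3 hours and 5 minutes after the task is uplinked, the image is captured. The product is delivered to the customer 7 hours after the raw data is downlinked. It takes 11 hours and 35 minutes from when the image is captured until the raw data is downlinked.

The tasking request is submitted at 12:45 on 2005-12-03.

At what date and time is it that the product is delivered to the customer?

11:10 on 2005-12-04

The tasking request is submitted: 12:45 Dec 3, 2005.
The task is uplinked: 12:45 Dec 3, 2005 + 45m = 13:30 Dec 3, 2005.
The image is captured: 13:30 Dec 3, 2005 + 3h05m = 16:35 Dec 3, 2005.
The raw data is downlinked: 16:35 Dec 3, 2005 + 11h35m = 04:10 Dec 4, 2005.
The product is delivered to the customer: 04:10 Dec 4, 2005 + 7h = 11:10 Dec 4, 2005.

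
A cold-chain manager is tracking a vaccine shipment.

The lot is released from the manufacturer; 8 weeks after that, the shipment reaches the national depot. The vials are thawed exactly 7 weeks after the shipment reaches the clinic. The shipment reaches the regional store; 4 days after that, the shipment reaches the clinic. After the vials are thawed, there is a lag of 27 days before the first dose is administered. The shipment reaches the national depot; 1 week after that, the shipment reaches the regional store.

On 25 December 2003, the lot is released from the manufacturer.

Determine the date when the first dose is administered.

16 May 2004

The lot is released from the manufacturer: Dec 25, 2003.
The shipment reaches the national depot: Dec 25, 2003 + 8 weeks = Feb 19, 2004.
The shipment reaches the regional store: Feb 19, 2004 + 1 week = Feb 26, 2004.
The shipment reaches the clinic: Feb 26, 2004 + 4 days = Mar 1, 2004.
The vials are thawed: Mar 1, 2004 + 7 weeks = Apr 19, 2004.
The first dose is administered: Apr 19, 2004 + 27 days = May 16, 2004.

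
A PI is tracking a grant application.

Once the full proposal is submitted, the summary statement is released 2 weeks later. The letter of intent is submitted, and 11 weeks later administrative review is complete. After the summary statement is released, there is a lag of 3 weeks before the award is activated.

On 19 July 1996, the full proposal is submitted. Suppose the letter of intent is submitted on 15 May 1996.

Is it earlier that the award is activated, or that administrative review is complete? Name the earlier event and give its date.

The full proposal is submitted: Jul 19, 1996.
The summary statement is released: Jul 19, 1996 + 2 weeks = Aug 2, 1996.
The award is activated: Aug 2, 1996 + 3 weeks = Aug 23, 1996.
The letter of intent is submitted: May 15, 1996.
Administrative review is complete: May 15, 1996 + 11 weeks = Jul 31, 1996.
Comparing: the award is activated on Aug 23, 1996 vs administrative review is complete on Jul 31, 1996. Earlier: administrative review is complete.

Administrative review is complete — 31 July 1996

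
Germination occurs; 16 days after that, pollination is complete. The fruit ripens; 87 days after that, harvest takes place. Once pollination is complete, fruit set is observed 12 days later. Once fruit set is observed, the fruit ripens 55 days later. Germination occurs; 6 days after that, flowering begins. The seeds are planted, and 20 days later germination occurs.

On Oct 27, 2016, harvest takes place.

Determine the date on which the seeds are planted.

Apr 20, 2016

Harvest takes place: Oct 27, 2016.
The fruit ripens: Oct 27, 2016 − 87 days = Aug 1, 2016.
Fruit set is observed: Aug 1, 2016 − 55 days = Jun 7, 2016.
Pollination is complete: Jun 7, 2016 − 12 days = May 26, 2016.
Germination occurs: May 26, 2016 − 16 days = May 10, 2016.
The seeds are planted: May 10, 2016 − 20 days = Apr 20, 2016.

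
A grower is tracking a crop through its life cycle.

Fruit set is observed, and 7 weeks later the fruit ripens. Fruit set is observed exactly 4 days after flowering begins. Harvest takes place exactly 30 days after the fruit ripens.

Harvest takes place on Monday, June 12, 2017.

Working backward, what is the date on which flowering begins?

Harvest takes place: Jun 12, 2017.
The fruit ripens: Jun 12, 2017 − 30 days = May 13, 2017.
Fruit set is observed: May 13, 2017 − 7 weeks = Mar 25, 2017.
Flowering begins: Mar 25, 2017 − 4 days = Mar 21, 2017.

Tuesday, March 21, 2017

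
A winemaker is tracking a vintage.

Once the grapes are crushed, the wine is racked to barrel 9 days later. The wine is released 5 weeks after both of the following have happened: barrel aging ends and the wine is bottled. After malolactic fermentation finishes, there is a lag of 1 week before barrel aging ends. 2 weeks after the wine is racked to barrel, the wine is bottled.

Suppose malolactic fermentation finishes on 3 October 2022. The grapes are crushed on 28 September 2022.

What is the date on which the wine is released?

25 November 2022

Malolactic fermentation finishes: Oct 3, 2022.
Barrel aging ends: Oct 3, 2022 + 1 week = Oct 10, 2022.
The grapes are crushed: Sep 28, 2022.
The wine is racked to barrel: Sep 28, 2022 + 9 days = Oct 7, 2022.
The wine is bottled: Oct 7, 2022 + 2 weeks = Oct 21, 2022.
Both prerequisites met — barrel aging ends (Oct 10, 2022), the wine is bottled (Oct 21, 2022); the later is Oct 21, 2022.
The wine is released: Oct 21, 2022 + 5 weeks = Nov 25, 2022.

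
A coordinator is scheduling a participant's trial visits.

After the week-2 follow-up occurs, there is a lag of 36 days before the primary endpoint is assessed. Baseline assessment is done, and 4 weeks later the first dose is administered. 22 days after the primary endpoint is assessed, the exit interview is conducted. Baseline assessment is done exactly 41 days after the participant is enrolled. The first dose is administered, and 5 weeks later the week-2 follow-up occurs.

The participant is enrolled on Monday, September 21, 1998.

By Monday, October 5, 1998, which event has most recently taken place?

The participant is enrolled: Sep 21, 1998.
Baseline assessment is done: Sep 21, 1998 + 41 days = Nov 1, 1998.
The first dose is administered: Nov 1, 1998 + 4 weeks = Nov 29, 1998.
The week-2 follow-up occurs: Nov 29, 1998 + 5 weeks = Jan 3, 1999.
The primary endpoint is assessed: Jan 3, 1999 + 36 days = Feb 8, 1999.
The exit interview is conducted: Feb 8, 1999 + 22 days = Mar 2, 1999.
Oct 5, 1998 falls between when the participant is enrolled (Sep 21, 1998) and when baseline assessment is done (Nov 1, 1998).

The participant is enrolled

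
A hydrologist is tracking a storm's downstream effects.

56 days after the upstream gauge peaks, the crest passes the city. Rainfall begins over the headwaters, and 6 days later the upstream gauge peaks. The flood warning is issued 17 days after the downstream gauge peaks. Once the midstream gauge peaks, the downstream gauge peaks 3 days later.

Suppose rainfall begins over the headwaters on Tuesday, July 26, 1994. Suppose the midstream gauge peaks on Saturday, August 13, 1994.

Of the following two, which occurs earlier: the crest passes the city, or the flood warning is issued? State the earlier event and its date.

Rainfall begins over the headwaters: Jul 26, 1994.
The upstream gauge peaks: Jul 26, 1994 + 6 days = Aug 1, 1994.
The crest passes the city: Aug 1, 1994 + 56 days = Sep 26, 1994.
The midstream gauge peaks: Aug 13, 1994.
The downstream gauge peaks: Aug 13, 1994 + 3 days = Aug 16, 1994.
The flood warning is issued: Aug 16, 1994 + 17 days = Sep 2, 1994.
Comparing: the crest passes the city on Sep 26, 1994 vs the flood warning is issued on Sep 2, 1994. Earlier: the flood warning is issued.

The flood warning is issued — Friday, September 2, 1994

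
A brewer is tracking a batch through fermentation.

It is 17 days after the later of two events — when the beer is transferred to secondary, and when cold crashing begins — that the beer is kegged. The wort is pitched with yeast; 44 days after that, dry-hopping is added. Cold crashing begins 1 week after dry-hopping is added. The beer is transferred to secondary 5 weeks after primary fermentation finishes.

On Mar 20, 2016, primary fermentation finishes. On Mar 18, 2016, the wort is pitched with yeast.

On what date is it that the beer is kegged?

Primary fermentation finishes: Mar 20, 2016.
The beer is transferred to secondary: Mar 20, 2016 + 5 weeks = Apr 24, 2016.
The wort is pitched with yeast: Mar 18, 2016.
Dry-hopping is added: Mar 18, 2016 + 44 days = May 1, 2016.
Cold crashing begins: May 1, 2016 + 1 week = May 8, 2016.
Both prerequisites met — the beer is transferred to secondary (Apr 24, 2016), cold crashing begins (May 8, 2016); the later is May 8, 2016.
The beer is kegged: May 8, 2016 + 17 days = May 25, 2016.

May 25, 2016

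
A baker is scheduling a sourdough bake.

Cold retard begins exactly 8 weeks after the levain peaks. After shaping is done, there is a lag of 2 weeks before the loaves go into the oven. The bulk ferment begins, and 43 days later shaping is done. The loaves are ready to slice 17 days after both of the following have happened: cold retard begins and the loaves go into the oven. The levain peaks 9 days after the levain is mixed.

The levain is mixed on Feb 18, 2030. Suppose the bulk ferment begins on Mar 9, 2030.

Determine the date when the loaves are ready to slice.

May 22, 2030

The levain is mixed: Feb 18, 2030.
The levain peaks: Feb 18, 2030 + 9 days = Feb 27, 2030.
Cold retard begins: Feb 27, 2030 + 8 weeks = Apr 24, 2030.
The bulk ferment begins: Mar 9, 2030.
Shaping is done: Mar 9, 2030 + 43 days = Apr 21, 2030.
The loaves go into the oven: Apr 21, 2030 + 2 weeks = May 5, 2030.
Both prerequisites met — cold retard begins (Apr 24, 2030), the loaves go into the oven (May 5, 2030); the later is May 5, 2030.
The loaves are ready to slice: May 5, 2030 + 17 days = May 22, 2030.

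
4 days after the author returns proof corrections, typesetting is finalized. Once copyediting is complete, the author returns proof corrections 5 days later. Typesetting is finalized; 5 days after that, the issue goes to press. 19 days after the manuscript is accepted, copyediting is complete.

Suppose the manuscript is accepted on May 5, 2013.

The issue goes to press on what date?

Jun 7, 2013

The manuscript is accepted: May 5, 2013.
Copyediting is complete: May 5, 2013 + 19 days = May 24, 2013.
The author returns proof corrections: May 24, 2013 + 5 days = May 29, 2013.
Typesetting is finalized: May 29, 2013 + 4 days = Jun 2, 2013.
The issue goes to press: Jun 2, 2013 + 5 days = Jun 7, 2013.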